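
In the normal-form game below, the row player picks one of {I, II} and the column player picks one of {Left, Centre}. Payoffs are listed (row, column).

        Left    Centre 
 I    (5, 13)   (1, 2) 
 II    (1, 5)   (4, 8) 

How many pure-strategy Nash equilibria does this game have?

(I, Left): the row player gets 5 (best alternative 1); the column player gets 13 (best alternative 2). Neither deviates — NE.
(II, Centre): the row player gets 4 (best alternative 1); the column player gets 8 (best alternative 5). Neither deviates — NE.
(II, Left) is not a NE: the row player would switch to I (5 > 1).
No other cell survives both best-response checks, so there are 2 pure NE.

2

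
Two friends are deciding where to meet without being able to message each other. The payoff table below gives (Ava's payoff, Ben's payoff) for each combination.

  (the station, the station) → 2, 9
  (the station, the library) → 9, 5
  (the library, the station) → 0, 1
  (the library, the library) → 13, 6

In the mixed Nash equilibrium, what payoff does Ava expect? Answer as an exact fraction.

Ben mixes with probability q on the station, chosen so Ava is indifferent: 2q + 9(1−q) = 0q + 13(1−q) gives q = 2/3.
Ava's expected payoff (from either row, since indifferent) is 2·2/3 + 9·1/3 = 13/3.

13/3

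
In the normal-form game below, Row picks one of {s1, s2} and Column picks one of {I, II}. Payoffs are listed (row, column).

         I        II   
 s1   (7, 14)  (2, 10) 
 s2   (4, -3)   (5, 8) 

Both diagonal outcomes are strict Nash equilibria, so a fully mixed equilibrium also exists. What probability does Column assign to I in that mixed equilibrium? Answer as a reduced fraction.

Column's mix q on I must make Row indifferent between s1 and s2.
Row's payoff from s1: 7q + 2(1−q). From s2: 4q + 5(1−q).
Set equal: 3q = 3(1−q) → q = 3/6 = 1/2.

1/2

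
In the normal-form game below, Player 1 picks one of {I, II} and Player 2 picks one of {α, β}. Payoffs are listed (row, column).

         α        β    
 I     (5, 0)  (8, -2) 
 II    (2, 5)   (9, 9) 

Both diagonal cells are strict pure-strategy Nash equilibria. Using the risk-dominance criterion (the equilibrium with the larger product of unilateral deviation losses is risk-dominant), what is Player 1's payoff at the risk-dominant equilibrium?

5

At (I, α): Player 1 loses 5 − 2 = 3 by deviating; Player 2 loses 0 − (-2) = 2. Product = 3·2 = 6.
At (II, β): Player 1 loses 9 − 8 = 1 by deviating; Player 2 loses 9 − 5 = 4. Product = 1·4 = 4.
6 > 4, so (I, α) is risk-dominant. Player 1's payoff there is 5.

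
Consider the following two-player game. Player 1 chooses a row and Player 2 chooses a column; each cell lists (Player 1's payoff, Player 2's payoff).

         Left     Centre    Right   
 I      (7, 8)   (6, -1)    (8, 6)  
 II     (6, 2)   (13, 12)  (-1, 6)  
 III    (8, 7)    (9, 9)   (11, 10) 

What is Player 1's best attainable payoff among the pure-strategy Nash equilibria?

(II, Centre) is a pure NE (Player 1: 13 ≥ 9; Player 2: 12 ≥ 6). Player 1 gets 13.
(III, Right) is a pure NE (Player 1: 11 ≥ 8; Player 2: 10 ≥ 9). Player 1 gets 11.
Every other cell has a profitable deviation for at least one player. Highest of {13, 11} is 13.

13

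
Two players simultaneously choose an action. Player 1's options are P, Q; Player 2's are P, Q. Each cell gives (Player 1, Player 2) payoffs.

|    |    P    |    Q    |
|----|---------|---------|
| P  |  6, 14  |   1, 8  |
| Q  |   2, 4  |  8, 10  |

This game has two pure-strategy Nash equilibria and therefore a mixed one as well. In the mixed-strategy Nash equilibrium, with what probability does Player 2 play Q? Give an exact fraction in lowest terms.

4/11

Player 2's mix q on P must make Player 1 indifferent between P and Q.
Player 1's payoff from P: 6q + 1(1−q). From Q: 2q + 8(1−q).
Set equal: 4q = 7(1−q) → q = 7/11.
Probability on Q is 1 − 7/11 = 4/11.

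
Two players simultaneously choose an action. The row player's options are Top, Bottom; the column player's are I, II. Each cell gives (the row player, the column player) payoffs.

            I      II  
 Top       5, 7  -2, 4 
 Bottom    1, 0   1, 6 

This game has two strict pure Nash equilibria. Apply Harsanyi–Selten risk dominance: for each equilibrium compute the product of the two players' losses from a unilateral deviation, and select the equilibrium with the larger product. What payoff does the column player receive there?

6

At (Top, I): the row player loses 5 − 1 = 4 by deviating; the column player loses 7 − 4 = 3. Product = 4·3 = 12.
At (Bottom, II): the row player loses 1 − (-2) = 3 by deviating; the column player loses 6 − 0 = 6. Product = 3·6 = 18.
18 > 12, so (Bottom, II) is risk-dominant. The column player's payoff there is 6.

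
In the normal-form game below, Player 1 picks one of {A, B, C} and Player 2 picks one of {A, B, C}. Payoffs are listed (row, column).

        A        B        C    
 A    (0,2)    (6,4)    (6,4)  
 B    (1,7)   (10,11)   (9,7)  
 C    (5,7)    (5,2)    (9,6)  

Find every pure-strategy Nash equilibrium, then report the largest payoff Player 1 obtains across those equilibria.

Both B is a pure NE (Player 1: 10 ≥ 6; Player 2: 11 ≥ 7). Player 1 gets 10.
(C, A) is a pure NE (Player 1: 5 ≥ 1; Player 2: 7 ≥ 6). Player 1 gets 5.
Every other cell has a profitable deviation for at least one player. Highest of {10, 5} is 10.

10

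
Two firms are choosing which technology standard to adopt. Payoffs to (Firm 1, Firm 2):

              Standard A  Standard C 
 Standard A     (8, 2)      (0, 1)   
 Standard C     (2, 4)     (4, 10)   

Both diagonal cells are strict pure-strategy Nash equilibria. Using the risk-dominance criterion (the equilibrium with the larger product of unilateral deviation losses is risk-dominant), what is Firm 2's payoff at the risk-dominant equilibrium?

At both Standard A: Firm 1 loses 8 − 2 = 6 by deviating; Firm 2 loses 2 − 1 = 1. Product = 6·1 = 6.
At both Standard C: Firm 1 loses 4 − 0 = 4 by deviating; Firm 2 loses 10 − 4 = 6. Product = 4·6 = 24.
24 > 6, so both Standard C is risk-dominant. Firm 2's payoff there is 10.

10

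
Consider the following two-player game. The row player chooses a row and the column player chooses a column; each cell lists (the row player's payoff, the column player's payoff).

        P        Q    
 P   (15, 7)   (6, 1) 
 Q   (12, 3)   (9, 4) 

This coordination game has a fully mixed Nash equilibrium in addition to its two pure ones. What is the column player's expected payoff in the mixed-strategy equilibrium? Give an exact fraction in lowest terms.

25/7

The row player mixes with probability p on P, chosen so the column player is indifferent: 7p + 3(1−p) = 1p + 4(1−p) gives p = 1/7.
The column player's expected payoff is 7·1/7 + 3·6/7 = 25/7.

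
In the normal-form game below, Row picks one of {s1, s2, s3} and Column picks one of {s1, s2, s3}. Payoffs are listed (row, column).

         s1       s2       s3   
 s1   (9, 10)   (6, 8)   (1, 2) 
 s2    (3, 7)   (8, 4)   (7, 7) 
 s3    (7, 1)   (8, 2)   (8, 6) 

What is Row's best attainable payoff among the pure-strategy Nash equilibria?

Both s1 is a pure NE (Row: 9 ≥ 7; Column: 10 ≥ 8). Row gets 9.
Both s3 is a pure NE (Row: 8 ≥ 7; Column: 6 ≥ 2). Row gets 8.
Every other cell has a profitable deviation for at least one player. Highest of {9, 8} is 9.

9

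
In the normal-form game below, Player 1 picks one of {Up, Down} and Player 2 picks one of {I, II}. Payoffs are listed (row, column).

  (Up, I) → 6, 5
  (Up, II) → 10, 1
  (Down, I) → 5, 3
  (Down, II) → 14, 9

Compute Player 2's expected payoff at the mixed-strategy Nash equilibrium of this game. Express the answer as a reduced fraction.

Player 1 mixes with probability p on Up, chosen so Player 2 is indifferent: 5p + 3(1−p) = 1p + 9(1−p) gives p = 3/5.
Player 2's expected payoff is 5·3/5 + 3·2/5 = 21/5.

21/5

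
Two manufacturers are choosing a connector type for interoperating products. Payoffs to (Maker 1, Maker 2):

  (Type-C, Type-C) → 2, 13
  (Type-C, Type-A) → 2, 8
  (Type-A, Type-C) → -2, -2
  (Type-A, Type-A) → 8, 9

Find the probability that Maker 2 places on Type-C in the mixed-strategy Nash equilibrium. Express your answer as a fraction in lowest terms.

Maker 2's mix q on Type-C must make Maker 1 indifferent between Type-C and Type-A.
Maker 1's payoff from Type-C: 2q + 2(1−q). From Type-A: (-2)q + 8(1−q).
Set equal: 4q = 6(1−q) → q = 6/10 = 3/5.

3/5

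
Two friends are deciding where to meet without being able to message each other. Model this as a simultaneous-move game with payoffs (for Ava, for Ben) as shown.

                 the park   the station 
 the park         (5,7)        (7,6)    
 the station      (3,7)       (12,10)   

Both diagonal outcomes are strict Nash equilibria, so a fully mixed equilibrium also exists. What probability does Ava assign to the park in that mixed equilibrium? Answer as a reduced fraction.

3/4

Ava's mix p on the park must make Ben indifferent between the park and the station.
Ben's payoff from the park: 7p + 7(1−p). From the station: 6p + 10(1−p).
Set equal: 1p = 3(1−p) → p = 3/4.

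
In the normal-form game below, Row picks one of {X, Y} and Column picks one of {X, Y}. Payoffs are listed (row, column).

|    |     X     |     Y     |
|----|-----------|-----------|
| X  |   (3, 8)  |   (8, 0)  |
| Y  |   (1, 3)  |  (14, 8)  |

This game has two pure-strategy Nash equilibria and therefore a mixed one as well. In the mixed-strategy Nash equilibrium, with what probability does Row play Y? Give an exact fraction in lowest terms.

8/13

Row's mix p on X must make Column indifferent between X and Y.
Column's payoff from X: 8p + 3(1−p). From Y: 0p + 8(1−p).
Set equal: 8p = 5(1−p) → p = 5/13.
Probability on Y is 1 − 5/13 = 8/13.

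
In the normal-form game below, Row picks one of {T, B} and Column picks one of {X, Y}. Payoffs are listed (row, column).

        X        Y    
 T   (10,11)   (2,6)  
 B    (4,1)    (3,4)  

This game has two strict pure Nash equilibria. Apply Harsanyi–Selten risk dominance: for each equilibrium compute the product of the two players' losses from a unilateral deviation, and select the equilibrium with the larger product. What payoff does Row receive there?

At (T, X): Row loses 10 − 4 = 6 by deviating; Column loses 11 − 6 = 5. Product = 6·5 = 30.
At (B, Y): Row loses 3 − 2 = 1 by deviating; Column loses 4 − 1 = 3. Product = 1·3 = 3.
30 > 3, so (T, X) is risk-dominant. Row's payoff there is 10.

10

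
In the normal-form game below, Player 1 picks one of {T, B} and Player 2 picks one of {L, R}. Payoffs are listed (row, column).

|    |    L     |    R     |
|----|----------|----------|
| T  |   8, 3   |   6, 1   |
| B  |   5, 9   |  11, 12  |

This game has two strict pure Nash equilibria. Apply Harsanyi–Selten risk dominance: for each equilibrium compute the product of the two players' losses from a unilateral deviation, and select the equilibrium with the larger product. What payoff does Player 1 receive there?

11

At (T, L): Player 1 loses 8 − 5 = 3 by deviating; Player 2 loses 3 − 1 = 2. Product = 3·2 = 6.
At (B, R): Player 1 loses 11 − 6 = 5 by deviating; Player 2 loses 12 − 9 = 3. Product = 5·3 = 15.
15 > 6, so (B, R) is risk-dominant. Player 1's payoff there is 11.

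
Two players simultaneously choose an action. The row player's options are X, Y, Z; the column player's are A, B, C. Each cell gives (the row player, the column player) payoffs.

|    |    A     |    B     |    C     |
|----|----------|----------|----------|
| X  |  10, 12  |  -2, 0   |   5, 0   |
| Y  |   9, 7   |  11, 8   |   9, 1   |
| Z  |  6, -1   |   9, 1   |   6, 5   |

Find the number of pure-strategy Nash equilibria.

(X, A): the row player gets 10 (best alternative 9); the column player gets 12 (best alternative 0). Neither deviates — NE.
(Y, B): the row player gets 11 (best alternative 9); the column player gets 8 (best alternative 7). Neither deviates — NE.
(Z, C) is not a NE: the row player would switch to Y (9 > 6).
No other cell survives both best-response checks, so there are 2 pure NE.

2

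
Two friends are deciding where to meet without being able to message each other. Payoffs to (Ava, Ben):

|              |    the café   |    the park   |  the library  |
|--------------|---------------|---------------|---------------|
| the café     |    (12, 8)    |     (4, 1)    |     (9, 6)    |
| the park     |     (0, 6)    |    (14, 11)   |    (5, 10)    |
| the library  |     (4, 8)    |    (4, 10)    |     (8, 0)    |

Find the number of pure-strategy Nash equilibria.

2

Both the café: Ava gets 12 (best alternative 4); Ben gets 8 (best alternative 6). Neither deviates — NE.
Both the park: Ava gets 14 (best alternative 4); Ben gets 11 (best alternative 10). Neither deviates — NE.
Both the library is not a NE: Ava would switch to the café (9 > 8).
No other cell survives both best-response checks, so there are 2 pure NE.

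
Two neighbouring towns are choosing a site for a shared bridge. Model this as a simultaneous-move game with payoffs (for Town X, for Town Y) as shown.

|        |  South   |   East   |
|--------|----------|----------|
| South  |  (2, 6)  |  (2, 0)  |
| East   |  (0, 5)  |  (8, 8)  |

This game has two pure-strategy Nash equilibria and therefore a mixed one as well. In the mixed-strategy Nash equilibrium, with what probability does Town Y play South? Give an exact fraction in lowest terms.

Town Y's mix q on South must make Town X indifferent between South and East.
Town X's payoff from South: 2q + 2(1−q). From East: 0q + 8(1−q).
Set equal: 2q = 6(1−q) → q = 6/8 = 3/4.

3/4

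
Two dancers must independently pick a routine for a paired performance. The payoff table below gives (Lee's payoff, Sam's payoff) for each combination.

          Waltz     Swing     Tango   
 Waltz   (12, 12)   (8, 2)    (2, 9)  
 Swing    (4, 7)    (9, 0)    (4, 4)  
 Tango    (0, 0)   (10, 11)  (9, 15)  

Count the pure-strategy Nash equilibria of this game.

2

Both Waltz: Lee gets 12 (best alternative 4); Sam gets 12 (best alternative 9). Neither deviates — NE.
Both Tango: Lee gets 9 (best alternative 4); Sam gets 15 (best alternative 11). Neither deviates — NE.
Both Swing is not a NE: Lee would switch to Tango (10 > 9).
No other cell survives both best-response checks, so there are 2 pure NE.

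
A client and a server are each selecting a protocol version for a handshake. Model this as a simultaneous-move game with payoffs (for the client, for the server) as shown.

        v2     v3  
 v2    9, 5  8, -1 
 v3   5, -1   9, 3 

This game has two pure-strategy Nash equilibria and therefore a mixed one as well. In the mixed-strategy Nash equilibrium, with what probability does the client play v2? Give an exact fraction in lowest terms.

The client's mix p on v2 must make the server indifferent between v2 and v3.
The server's payoff from v2: 5p + (-1)(1−p). From v3: (-1)p + 3(1−p).
Set equal: 6p = 4(1−p) → p = 4/10 = 2/5.

2/5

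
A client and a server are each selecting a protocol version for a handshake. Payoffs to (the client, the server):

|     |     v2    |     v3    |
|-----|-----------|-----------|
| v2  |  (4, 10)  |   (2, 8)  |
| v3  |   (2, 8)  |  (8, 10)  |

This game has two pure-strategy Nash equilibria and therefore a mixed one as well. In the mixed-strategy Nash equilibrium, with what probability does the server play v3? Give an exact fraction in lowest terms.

1/4

The server's mix q on v2 must make the client indifferent between v2 and v3.
The client's payoff from v2: 4q + 2(1−q). From v3: 2q + 8(1−q).
Set equal: 2q = 6(1−q) → q = 6/8 = 3/4.
Probability on v3 is 1 − 3/4 = 1/4.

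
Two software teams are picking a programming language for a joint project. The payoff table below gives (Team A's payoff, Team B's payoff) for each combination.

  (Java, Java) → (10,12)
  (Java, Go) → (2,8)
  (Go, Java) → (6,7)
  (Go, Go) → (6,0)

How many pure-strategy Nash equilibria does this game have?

Both Java: Team A gets 10 (best alternative 6); Team B gets 12 (best alternative 8). Neither deviates — NE.
Both Go is not a NE: Team B would switch to Java (7 > 0).
No other cell survives both best-response checks, so there is 1 pure NE.

1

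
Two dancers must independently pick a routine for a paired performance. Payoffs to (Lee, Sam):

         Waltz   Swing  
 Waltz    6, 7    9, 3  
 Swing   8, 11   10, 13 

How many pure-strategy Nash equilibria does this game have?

Both Swing: Lee gets 10 (best alternative 9); Sam gets 13 (best alternative 11). Neither deviates — NE.
Both Waltz is not a NE: Lee would switch to Swing (8 > 6).
No other cell survives both best-response checks, so there is 1 pure NE.

1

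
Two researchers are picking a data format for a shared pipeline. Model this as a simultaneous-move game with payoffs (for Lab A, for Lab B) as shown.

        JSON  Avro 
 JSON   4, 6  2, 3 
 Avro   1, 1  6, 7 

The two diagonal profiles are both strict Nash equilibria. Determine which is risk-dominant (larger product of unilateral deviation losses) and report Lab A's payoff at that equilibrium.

At both JSON: Lab A loses 4 − 1 = 3 by deviating; Lab B loses 6 − 3 = 3. Product = 3·3 = 9.
At both Avro: Lab A loses 6 − 2 = 4 by deviating; Lab B loses 7 − 1 = 6. Product = 4·6 = 24.
24 > 9, so both Avro is risk-dominant. Lab A's payoff there is 6.

6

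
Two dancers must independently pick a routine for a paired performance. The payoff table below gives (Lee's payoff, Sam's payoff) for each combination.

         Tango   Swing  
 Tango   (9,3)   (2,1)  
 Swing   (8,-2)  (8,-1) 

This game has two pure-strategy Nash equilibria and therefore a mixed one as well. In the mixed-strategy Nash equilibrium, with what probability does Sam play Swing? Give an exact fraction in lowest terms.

Sam's mix q on Tango must make Lee indifferent between Tango and Swing.
Lee's payoff from Tango: 9q + 2(1−q). From Swing: 8q + 8(1−q).
Set equal: 1q = 6(1−q) → q = 6/7.
Probability on Swing is 1 − 6/7 = 1/7.

1/7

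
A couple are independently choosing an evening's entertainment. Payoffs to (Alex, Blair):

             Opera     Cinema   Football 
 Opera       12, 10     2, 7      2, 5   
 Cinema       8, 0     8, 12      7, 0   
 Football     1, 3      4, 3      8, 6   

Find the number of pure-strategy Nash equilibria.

Both Opera: Alex gets 12 (best alternative 8); Blair gets 10 (best alternative 7). Neither deviates — NE.
Both Cinema: Alex gets 8 (best alternative 4); Blair gets 12 (best alternative 0). Neither deviates — NE.
Both Football: Alex gets 8 (best alternative 7); Blair gets 6 (best alternative 3). Neither deviates — NE.
(Football, Opera) is not a NE: Alex would switch to Opera (12 > 1).
No other cell survives both best-response checks, so there are 3 pure NE.

3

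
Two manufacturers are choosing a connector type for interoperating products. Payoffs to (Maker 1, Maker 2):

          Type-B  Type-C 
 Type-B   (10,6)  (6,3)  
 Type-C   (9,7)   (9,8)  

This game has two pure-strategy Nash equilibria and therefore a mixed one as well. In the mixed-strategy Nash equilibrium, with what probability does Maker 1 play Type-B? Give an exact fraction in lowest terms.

Maker 1's mix p on Type-B must make Maker 2 indifferent between Type-B and Type-C.
Maker 2's payoff from Type-B: 6p + 7(1−p). From Type-C: 3p + 8(1−p).
Set equal: 3p = 1(1−p) → p = 1/4.

1/4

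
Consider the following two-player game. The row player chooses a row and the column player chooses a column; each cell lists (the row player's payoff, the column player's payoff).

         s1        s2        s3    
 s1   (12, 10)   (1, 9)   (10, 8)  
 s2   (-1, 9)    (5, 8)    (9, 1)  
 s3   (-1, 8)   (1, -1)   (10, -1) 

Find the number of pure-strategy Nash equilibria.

1

Both s1: the row player gets 12 (best alternative -1); the column player gets 10 (best alternative 9). Neither deviates — NE.
Both s3 is not a NE: the column player would switch to s1 (8 > -1).
No other cell survives both best-response checks, so there is 1 pure NE.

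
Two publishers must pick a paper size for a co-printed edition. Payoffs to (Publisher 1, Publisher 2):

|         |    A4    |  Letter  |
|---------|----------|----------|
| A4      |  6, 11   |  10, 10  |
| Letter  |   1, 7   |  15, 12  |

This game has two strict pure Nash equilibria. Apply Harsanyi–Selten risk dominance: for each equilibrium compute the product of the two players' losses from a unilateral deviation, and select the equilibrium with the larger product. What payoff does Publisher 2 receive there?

12

At both A4: Publisher 1 loses 6 − 1 = 5 by deviating; Publisher 2 loses 11 − 10 = 1. Product = 5·1 = 5.
At both Letter: Publisher 1 loses 15 − 10 = 5 by deviating; Publisher 2 loses 12 − 7 = 5. Product = 5·5 = 25.
25 > 5, so both Letter is risk-dominant. Publisher 2's payoff there is 12.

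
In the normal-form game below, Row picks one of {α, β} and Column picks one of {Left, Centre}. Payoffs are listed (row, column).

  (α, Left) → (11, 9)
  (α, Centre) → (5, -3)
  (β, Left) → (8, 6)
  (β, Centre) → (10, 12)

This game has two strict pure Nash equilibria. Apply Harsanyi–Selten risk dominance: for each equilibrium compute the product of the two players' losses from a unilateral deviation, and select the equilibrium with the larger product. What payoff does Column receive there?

At (α, Left): Row loses 11 − 8 = 3 by deviating; Column loses 9 − (-3) = 12. Product = 3·12 = 36.
At (β, Centre): Row loses 10 − 5 = 5 by deviating; Column loses 12 − 6 = 6. Product = 5·6 = 30.
36 > 30, so (α, Left) is risk-dominant. Column's payoff there is 9.

9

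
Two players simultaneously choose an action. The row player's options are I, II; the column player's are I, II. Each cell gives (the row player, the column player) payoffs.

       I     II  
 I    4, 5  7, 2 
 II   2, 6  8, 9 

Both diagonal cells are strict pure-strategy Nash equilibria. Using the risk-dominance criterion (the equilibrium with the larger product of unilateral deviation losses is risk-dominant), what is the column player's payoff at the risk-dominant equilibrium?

At both I: the row player loses 4 − 2 = 2 by deviating; the column player loses 5 − 2 = 3. Product = 2·3 = 6.
At both II: the row player loses 8 − 7 = 1 by deviating; the column player loses 9 − 6 = 3. Product = 1·3 = 3.
6 > 3, so both I is risk-dominant. The column player's payoff there is 5.

5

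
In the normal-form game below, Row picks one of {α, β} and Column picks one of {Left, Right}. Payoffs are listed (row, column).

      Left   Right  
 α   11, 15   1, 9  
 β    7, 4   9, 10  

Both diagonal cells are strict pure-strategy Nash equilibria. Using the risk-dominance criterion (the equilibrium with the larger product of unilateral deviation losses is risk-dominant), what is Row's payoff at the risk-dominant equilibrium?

At (α, Left): Row loses 11 − 7 = 4 by deviating; Column loses 15 − 9 = 6. Product = 4·6 = 24.
At (β, Right): Row loses 9 − 1 = 8 by deviating; Column loses 10 − 4 = 6. Product = 8·6 = 48.
48 > 24, so (β, Right) is risk-dominant. Row's payoff there is 9.

9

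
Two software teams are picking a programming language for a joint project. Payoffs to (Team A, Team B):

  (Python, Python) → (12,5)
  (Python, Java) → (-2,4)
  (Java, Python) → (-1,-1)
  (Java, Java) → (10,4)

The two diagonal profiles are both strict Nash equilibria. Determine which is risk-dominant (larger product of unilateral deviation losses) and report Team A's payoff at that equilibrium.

10

At both Python: Team A loses 12 − (-1) = 13 by deviating; Team B loses 5 − 4 = 1. Product = 13·1 = 13.
At both Java: Team A loses 10 − (-2) = 12 by deviating; Team B loses 4 − (-1) = 5. Product = 12·5 = 60.
60 > 13, so both Java is risk-dominant. Team A's payoff there is 10.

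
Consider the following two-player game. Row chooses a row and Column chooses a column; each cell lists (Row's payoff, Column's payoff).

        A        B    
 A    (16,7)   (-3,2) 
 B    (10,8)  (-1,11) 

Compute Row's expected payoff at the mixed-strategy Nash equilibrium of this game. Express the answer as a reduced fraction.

7/4

Column mixes with probability q on A, chosen so Row is indifferent: 16q + (-3)(1−q) = 10q + (-1)(1−q) gives q = 1/4.
Row's expected payoff (from either row, since indifferent) is 16·1/4 + (-3)·3/4 = 7/4.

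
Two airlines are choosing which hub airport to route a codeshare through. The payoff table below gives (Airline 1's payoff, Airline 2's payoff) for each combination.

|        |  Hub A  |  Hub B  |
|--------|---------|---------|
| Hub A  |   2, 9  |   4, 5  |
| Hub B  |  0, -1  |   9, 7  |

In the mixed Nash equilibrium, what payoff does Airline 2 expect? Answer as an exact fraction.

Airline 1 mixes with probability p on Hub A, chosen so Airline 2 is indifferent: 9p + (-1)(1−p) = 5p + 7(1−p) gives p = 2/3.
Airline 2's expected payoff is 9·2/3 + (-1)·1/3 = 17/3.

17/3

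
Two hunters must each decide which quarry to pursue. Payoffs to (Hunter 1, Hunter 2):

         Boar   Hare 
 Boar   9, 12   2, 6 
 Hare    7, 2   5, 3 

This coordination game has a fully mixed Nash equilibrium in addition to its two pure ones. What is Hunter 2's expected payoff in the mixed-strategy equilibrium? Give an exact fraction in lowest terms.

Hunter 1 mixes with probability p on Boar, chosen so Hunter 2 is indifferent: 12p + 2(1−p) = 6p + 3(1−p) gives p = 1/7.
Hunter 2's expected payoff is 12·1/7 + 2·6/7 = 24/7.

24/7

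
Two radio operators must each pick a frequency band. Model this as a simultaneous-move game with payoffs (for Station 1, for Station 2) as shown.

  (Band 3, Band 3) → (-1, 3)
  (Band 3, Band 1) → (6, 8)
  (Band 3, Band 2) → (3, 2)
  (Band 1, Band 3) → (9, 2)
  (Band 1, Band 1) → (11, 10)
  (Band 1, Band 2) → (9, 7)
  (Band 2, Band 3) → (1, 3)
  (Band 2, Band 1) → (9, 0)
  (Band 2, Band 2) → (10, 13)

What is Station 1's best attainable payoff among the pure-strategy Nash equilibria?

Both Band 1 is a pure NE (Station 1: 11 ≥ 9; Station 2: 10 ≥ 7). Station 1 gets 11.
Both Band 2 is a pure NE (Station 1: 10 ≥ 9; Station 2: 13 ≥ 3). Station 1 gets 10.
Every other cell has a profitable deviation for at least one player. Highest of {11, 10} is 11.

11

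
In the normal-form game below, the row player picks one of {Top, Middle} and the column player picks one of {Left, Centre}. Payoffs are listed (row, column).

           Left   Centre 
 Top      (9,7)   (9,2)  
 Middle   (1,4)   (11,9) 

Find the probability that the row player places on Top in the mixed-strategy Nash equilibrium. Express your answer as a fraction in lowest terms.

The row player's mix p on Top must make the column player indifferent between Left and Centre.
The column player's payoff from Left: 7p + 4(1−p). From Centre: 2p + 9(1−p).
Set equal: 5p = 5(1−p) → p = 5/10 = 1/2.

1/2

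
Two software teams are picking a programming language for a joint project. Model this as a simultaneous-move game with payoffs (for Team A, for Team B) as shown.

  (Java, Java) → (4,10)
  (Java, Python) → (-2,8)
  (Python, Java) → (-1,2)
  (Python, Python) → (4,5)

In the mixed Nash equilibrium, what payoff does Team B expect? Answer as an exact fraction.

Team A mixes with probability p on Java, chosen so Team B is indifferent: 10p + 2(1−p) = 8p + 5(1−p) gives p = 3/5.
Team B's expected payoff is 10·3/5 + 2·2/5 = 34/5.

34/5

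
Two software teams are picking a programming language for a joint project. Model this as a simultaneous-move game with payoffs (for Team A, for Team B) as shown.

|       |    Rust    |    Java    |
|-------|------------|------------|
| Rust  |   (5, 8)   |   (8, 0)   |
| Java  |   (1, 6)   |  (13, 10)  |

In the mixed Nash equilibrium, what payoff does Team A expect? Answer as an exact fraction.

19/3

Team B mixes with probability q on Rust, chosen so Team A is indifferent: 5q + 8(1−q) = 1q + 13(1−q) gives q = 5/9.
Team A's expected payoff (from either row, since indifferent) is 5·5/9 + 8·4/9 = 19/3.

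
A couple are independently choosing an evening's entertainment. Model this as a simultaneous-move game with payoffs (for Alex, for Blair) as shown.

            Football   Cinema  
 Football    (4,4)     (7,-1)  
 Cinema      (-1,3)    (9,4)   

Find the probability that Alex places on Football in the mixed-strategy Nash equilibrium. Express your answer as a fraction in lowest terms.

Alex's mix p on Football must make Blair indifferent between Football and Cinema.
Blair's payoff from Football: 4p + 3(1−p). From Cinema: (-1)p + 4(1−p).
Set equal: 5p = 1(1−p) → p = 1/6.

1/6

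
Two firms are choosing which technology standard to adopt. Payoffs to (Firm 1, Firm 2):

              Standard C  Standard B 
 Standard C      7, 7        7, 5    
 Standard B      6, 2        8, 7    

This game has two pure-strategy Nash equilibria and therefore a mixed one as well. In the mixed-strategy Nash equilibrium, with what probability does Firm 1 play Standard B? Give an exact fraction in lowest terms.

Firm 1's mix p on Standard C must make Firm 2 indifferent between Standard C and Standard B.
Firm 2's payoff from Standard C: 7p + 2(1−p). From Standard B: 5p + 7(1−p).
Set equal: 2p = 5(1−p) → p = 5/7.
Probability on Standard B is 1 − 5/7 = 2/7.

2/7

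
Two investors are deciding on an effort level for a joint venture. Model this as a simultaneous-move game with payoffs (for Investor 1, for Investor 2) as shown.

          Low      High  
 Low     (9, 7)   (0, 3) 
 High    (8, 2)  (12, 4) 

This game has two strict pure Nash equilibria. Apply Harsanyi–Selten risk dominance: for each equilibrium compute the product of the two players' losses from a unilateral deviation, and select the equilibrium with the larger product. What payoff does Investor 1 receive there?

12

At both Low: Investor 1 loses 9 − 8 = 1 by deviating; Investor 2 loses 7 − 3 = 4. Product = 1·4 = 4.
At both High: Investor 1 loses 12 − 0 = 12 by deviating; Investor 2 loses 4 − 2 = 2. Product = 12·2 = 24.
24 > 4, so both High is risk-dominant. Investor 1's payoff there is 12.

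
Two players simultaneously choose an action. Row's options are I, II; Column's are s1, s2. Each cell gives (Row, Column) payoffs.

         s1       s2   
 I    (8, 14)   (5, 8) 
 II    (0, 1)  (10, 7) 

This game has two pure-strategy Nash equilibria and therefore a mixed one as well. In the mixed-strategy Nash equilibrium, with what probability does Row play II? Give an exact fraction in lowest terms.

Row's mix p on I must make Column indifferent between s1 and s2.
Column's payoff from s1: 14p + 1(1−p). From s2: 8p + 7(1−p).
Set equal: 6p = 6(1−p) → p = 6/12 = 1/2.
Probability on II is 1 − 1/2 = 1/2.

1/2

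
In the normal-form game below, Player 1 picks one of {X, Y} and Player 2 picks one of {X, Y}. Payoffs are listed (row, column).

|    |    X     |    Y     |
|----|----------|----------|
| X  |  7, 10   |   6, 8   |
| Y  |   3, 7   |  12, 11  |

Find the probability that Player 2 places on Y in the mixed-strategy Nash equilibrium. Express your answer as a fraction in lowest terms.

Player 2's mix q on X must make Player 1 indifferent between X and Y.
Player 1's payoff from X: 7q + 6(1−q). From Y: 3q + 12(1−q).
Set equal: 4q = 6(1−q) → q = 6/10 = 3/5.
Probability on Y is 1 − 3/5 = 2/5.

2/5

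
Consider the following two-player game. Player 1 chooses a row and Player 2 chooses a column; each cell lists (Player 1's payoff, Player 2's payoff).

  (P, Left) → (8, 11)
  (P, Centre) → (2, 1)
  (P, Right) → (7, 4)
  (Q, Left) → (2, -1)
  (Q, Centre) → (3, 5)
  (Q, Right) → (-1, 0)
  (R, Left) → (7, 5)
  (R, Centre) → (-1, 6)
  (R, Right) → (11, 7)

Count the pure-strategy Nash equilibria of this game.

(P, Left): Player 1 gets 8 (best alternative 7); Player 2 gets 11 (best alternative 4). Neither deviates — NE.
(Q, Centre): Player 1 gets 3 (best alternative 2); Player 2 gets 5 (best alternative 0). Neither deviates — NE.
(R, Right): Player 1 gets 11 (best alternative 7); Player 2 gets 7 (best alternative 6). Neither deviates — NE.
(P, Right) is not a NE: Player 1 would switch to R (11 > 7).
No other cell survives both best-response checks, so there are 3 pure NE.

3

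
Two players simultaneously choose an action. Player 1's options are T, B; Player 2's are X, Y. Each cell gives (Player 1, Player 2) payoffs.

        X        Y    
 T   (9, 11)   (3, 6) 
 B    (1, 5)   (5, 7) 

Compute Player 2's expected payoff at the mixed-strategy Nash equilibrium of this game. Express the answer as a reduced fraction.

47/7

Player 1 mixes with probability p on T, chosen so Player 2 is indifferent: 11p + 5(1−p) = 6p + 7(1−p) gives p = 2/7.
Player 2's expected payoff is 11·2/7 + 5·5/7 = 47/7.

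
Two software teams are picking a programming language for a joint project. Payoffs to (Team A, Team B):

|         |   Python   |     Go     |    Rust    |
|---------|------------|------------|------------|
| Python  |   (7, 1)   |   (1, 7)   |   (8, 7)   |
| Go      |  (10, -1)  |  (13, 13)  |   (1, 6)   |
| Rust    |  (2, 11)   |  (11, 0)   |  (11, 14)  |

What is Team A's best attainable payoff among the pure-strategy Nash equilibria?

13

Both Go is a pure NE (Team A: 13 ≥ 11; Team B: 13 ≥ 6). Team A gets 13.
Both Rust is a pure NE (Team A: 11 ≥ 8; Team B: 14 ≥ 11). Team A gets 11.
Every other cell has a profitable deviation for at least one player. Highest of {13, 11} is 13.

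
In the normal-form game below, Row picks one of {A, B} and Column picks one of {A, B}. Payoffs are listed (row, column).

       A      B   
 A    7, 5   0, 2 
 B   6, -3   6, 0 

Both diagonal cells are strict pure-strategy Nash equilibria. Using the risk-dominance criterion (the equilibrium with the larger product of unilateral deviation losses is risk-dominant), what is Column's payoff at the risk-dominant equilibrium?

0

At both A: Row loses 7 − 6 = 1 by deviating; Column loses 5 − 2 = 3. Product = 1·3 = 3.
At both B: Row loses 6 − 0 = 6 by deviating; Column loses 0 − (-3) = 3. Product = 6·3 = 18.
18 > 3, so both B is risk-dominant. Column's payoff there is 0.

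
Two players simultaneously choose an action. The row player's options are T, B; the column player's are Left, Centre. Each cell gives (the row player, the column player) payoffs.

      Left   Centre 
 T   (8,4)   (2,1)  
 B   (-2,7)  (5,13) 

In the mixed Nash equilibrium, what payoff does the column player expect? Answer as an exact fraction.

5

The row player mixes with probability p on T, chosen so the column player is indifferent: 4p + 7(1−p) = 1p + 13(1−p) gives p = 2/3.
The column player's expected payoff is 4·2/3 + 7·1/3 = 5.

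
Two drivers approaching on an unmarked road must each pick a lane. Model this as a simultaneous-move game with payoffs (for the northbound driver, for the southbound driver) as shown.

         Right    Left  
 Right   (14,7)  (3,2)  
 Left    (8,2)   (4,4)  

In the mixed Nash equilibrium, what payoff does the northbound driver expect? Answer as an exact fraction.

The southbound driver mixes with probability q on Right, chosen so the northbound driver is indifferent: 14q + 3(1−q) = 8q + 4(1−q) gives q = 1/7.
The northbound driver's expected payoff (from either row, since indifferent) is 14·1/7 + 3·6/7 = 32/7.

32/7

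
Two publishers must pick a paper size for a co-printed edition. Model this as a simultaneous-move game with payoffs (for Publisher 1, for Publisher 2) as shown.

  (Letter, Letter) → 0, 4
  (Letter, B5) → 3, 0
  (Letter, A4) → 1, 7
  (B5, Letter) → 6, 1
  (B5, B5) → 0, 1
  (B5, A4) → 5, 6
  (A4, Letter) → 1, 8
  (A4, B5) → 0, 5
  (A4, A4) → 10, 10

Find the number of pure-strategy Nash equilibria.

Both A4: Publisher 1 gets 10 (best alternative 5); Publisher 2 gets 10 (best alternative 8). Neither deviates — NE.
Both B5 is not a NE: Publisher 1 would switch to Letter (3 > 0).
No other cell survives both best-response checks, so there is 1 pure NE.

1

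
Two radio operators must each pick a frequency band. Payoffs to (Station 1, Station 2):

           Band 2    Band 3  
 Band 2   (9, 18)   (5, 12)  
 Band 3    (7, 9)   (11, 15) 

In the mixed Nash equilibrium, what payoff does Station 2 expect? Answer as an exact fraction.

27/2

Station 1 mixes with probability p on Band 2, chosen so Station 2 is indifferent: 18p + 9(1−p) = 12p + 15(1−p) gives p = 1/2.
Station 2's expected payoff is 18·1/2 + 9·1/2 = 27/2.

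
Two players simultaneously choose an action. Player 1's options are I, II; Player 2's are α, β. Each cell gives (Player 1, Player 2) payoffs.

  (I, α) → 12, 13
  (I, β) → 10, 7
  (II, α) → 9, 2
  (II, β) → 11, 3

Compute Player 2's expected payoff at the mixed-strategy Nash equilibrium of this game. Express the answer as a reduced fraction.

Player 1 mixes with probability p on I, chosen so Player 2 is indifferent: 13p + 2(1−p) = 7p + 3(1−p) gives p = 1/7.
Player 2's expected payoff is 13·1/7 + 2·6/7 = 25/7.

25/7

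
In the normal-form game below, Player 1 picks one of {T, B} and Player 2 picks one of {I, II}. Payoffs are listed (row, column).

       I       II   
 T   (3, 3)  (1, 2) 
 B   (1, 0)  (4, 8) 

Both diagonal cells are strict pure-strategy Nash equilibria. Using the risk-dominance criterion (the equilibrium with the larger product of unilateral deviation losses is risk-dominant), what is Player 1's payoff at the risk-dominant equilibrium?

4

At (T, I): Player 1 loses 3 − 1 = 2 by deviating; Player 2 loses 3 − 2 = 1. Product = 2·1 = 2.
At (B, II): Player 1 loses 4 − 1 = 3 by deviating; Player 2 loses 8 − 0 = 8. Product = 3·8 = 24.
24 > 2, so (B, II) is risk-dominant. Player 1's payoff there is 4.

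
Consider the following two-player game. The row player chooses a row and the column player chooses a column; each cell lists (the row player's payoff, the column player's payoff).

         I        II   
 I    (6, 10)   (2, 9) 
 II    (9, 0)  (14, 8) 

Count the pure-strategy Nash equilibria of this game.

Both II: the row player gets 14 (best alternative 2); the column player gets 8 (best alternative 0). Neither deviates — NE.
Both I is not a NE: the row player would switch to II (9 > 6).
No other cell survives both best-response checks, so there is 1 pure NE.

1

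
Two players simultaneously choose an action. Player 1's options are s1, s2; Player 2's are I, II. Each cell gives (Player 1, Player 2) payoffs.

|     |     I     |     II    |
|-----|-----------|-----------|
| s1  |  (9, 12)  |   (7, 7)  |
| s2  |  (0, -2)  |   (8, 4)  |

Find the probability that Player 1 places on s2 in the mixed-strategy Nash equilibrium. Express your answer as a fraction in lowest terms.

5/11

Player 1's mix p on s1 must make Player 2 indifferent between I and II.
Player 2's payoff from I: 12p + (-2)(1−p). From II: 7p + 4(1−p).
Set equal: 5p = 6(1−p) → p = 6/11.
Probability on s2 is 1 − 6/11 = 5/11.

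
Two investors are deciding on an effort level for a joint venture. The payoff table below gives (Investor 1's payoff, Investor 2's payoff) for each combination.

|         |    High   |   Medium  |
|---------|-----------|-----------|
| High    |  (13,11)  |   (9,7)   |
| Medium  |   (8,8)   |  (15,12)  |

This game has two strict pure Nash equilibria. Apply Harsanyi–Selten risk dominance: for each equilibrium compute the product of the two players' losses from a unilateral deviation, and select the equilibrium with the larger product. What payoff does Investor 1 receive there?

At both High: Investor 1 loses 13 − 8 = 5 by deviating; Investor 2 loses 11 − 7 = 4. Product = 5·4 = 20.
At both Medium: Investor 1 loses 15 − 9 = 6 by deviating; Investor 2 loses 12 − 8 = 4. Product = 6·4 = 24.
24 > 20, so both Medium is risk-dominant. Investor 1's payoff there is 15.

15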